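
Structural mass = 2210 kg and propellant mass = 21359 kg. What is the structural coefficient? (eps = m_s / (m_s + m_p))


eps = 2210 / (2210 + 21359) = 0.0938

0.0938


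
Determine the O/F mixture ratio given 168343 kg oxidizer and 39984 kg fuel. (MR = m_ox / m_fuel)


MR = 168343 / 39984 = 4.21

4.21


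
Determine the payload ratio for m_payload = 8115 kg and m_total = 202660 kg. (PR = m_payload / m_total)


PR = 8115 / 202660 = 0.04

0.04


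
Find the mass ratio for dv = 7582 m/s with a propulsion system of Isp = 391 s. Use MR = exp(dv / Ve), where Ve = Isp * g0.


Ve = 391 * 9.81 = 3835.71 m/s
MR = exp(7582 / 3835.71) = 7.219

7.219


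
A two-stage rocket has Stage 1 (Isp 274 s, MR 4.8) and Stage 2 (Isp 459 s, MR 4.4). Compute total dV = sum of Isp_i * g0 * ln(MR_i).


dV1 = 274 * 9.81 * ln(4.8) = 4216.3 m/s
dV2 = 459 * 9.81 * ln(4.4) = 6671.4 m/s
Total dV = 4216.3 + 6671.4 = 10887.7 m/s ~ 10888 m/s

10888 m/s


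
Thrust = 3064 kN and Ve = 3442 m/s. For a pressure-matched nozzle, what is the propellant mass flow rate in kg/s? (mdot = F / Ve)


mdot = F / Ve = 3064000 / 3442 = 890.2 kg/s

890.2 kg/s


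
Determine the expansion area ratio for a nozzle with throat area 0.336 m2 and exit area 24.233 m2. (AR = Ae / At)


AR = 24.233 / 0.336 = 72.1

72.1


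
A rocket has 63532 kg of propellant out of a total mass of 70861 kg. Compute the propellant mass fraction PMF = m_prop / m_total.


PMF = 63532 / 70861 = 0.897

0.897


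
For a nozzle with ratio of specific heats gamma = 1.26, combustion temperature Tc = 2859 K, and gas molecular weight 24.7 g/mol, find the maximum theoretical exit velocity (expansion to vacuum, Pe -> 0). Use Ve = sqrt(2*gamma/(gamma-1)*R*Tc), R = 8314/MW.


R = 8314 / 24.7 = 336.6 J/(kg.K)
Ve = sqrt(2 * 1.26 / (1.26 - 1) * 336.6 * 2859) = 3054 m/s

3054 m/s


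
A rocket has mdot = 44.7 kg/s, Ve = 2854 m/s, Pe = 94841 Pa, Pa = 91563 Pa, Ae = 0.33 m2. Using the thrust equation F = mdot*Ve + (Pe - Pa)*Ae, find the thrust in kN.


F = 44.7 * 2854 + (94841 - 91563) * 0.33 = 128656.0 N = 128.7 kN

128.7 kN


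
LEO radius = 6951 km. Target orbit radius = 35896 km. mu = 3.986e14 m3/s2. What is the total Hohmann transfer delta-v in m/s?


V1 = sqrt(mu/r1) = 7572.6 m/s
dV1 = V1*(sqrt(2*r2/(r1+r2)) - 1) = 2229.58 m/s
V2 = sqrt(mu/r2) = 3332.31 m/s
dV2 = V2*(1 - sqrt(2*r1/(r1+r2))) = 1434.19 m/s
Total dV = 3664 m/s

3664 m/s


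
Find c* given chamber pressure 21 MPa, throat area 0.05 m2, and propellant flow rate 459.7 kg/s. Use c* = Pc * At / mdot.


c* = 21e6 * 0.05 / 459.7 = 2284 m/s

2284 m/s


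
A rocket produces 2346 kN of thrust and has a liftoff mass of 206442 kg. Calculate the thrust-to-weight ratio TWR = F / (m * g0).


TWR = 2346000 / (206442 * 9.81) = 1.16

1.16


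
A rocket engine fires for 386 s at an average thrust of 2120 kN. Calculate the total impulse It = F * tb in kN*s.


It = 2120 * 386 = 818320 kN*s

818320 kN*s


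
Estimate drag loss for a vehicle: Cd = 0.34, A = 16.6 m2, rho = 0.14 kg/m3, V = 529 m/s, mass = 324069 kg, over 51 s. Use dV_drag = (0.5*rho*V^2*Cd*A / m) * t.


D = 0.5 * 0.14 * 529^2 * 0.34 * 16.6 = 110559.58 N
a = 110559.58 / 324069 = 0.3412 m/s2
dV = 0.3412 * 51 = 17.4 m/s

17.4 m/s


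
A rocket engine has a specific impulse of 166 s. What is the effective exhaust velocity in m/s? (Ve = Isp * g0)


Ve = Isp * g0 = 166 * 9.81 = 1628.5 m/s

1628.5 m/s


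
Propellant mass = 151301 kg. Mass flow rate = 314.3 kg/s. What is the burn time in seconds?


tb = 151301 / 314.3 = 481.4 s

481.4 s


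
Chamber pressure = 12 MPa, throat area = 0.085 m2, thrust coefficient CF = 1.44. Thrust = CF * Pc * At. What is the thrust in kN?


F = 1.44 * 12e6 * 0.085 = 1.4688e+06 N = 1468.8 kN

1468.8 kN


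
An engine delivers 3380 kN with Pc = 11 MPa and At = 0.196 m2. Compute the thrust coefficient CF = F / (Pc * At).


CF = 3380000 / (11e6 * 0.196) = 1.57

1.57


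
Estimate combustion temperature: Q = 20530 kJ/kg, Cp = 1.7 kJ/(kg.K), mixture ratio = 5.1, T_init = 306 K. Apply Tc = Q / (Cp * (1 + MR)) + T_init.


Tc = 20530 / (1.7 * (1 + 5.1)) + 306 = 2286 K

2286 K


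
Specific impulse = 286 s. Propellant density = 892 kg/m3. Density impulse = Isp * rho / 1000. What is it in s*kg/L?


rho*Isp = 286 * 892 / 1000 = 255 s*kg/L

255 s*kg/L


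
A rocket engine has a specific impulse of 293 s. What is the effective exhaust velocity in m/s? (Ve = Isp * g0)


Ve = Isp * g0 = 293 * 9.81 = 2874.3 m/s

2874.3 m/s


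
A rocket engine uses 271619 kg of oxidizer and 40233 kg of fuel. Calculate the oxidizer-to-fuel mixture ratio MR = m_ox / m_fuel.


MR = 271619 / 40233 = 6.75

6.75


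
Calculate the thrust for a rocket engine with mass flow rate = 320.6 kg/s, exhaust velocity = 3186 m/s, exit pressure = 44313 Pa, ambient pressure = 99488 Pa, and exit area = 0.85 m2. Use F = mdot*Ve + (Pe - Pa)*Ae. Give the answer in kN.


F = 320.6 * 3186 + (44313 - 99488) * 0.85 = 974533.0 N = 974.5 kN

974.5 kN


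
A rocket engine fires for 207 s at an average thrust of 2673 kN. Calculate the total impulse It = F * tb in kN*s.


It = 2673 * 207 = 553311 kN*s

553311 kN*s


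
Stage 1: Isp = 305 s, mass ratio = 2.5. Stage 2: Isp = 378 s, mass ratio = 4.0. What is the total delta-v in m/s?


dV1 = 305 * 9.81 * ln(2.5) = 2741.6 m/s
dV2 = 378 * 9.81 * ln(4.0) = 5140.6 m/s
Total dV = 2741.6 + 5140.6 = 7882.2 m/s ~ 7882 m/s

7882 m/s


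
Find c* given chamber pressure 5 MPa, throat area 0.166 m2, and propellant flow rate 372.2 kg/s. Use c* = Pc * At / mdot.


c* = 5e6 * 0.166 / 372.2 = 2230 m/s

2230 m/s


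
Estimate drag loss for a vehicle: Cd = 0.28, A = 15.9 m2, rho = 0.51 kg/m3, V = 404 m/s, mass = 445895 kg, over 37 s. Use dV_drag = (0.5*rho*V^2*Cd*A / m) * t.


D = 0.5 * 0.51 * 404^2 * 0.28 * 15.9 = 185292.6 N
a = 185292.6 / 445895 = 0.4156 m/s2
dV = 0.4156 * 37 = 15.4 m/s

15.4 m/s


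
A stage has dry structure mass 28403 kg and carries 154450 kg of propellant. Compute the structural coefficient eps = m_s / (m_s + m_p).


eps = 28403 / (28403 + 154450) = 0.1553

0.1553


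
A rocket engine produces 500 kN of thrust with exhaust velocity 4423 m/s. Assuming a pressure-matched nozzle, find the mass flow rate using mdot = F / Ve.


mdot = F / Ve = 500000 / 4423 = 113.0 kg/s

113.0 kg/s


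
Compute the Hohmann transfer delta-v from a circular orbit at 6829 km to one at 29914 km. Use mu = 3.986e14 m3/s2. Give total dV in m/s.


V1 = sqrt(mu/r1) = 7639.94 m/s
dV1 = V1*(sqrt(2*r2/(r1+r2)) - 1) = 2108.94 m/s
V2 = sqrt(mu/r2) = 3650.32 m/s
dV2 = V2*(1 - sqrt(2*r1/(r1+r2))) = 1424.77 m/s
Total dV = 3534 m/s

3534 m/s


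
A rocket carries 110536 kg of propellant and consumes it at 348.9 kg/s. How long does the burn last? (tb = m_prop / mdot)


tb = 110536 / 348.9 = 316.8 s

316.8 s


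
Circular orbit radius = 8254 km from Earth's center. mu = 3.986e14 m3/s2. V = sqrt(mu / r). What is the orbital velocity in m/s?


V = sqrt(3.986e14 / 8254000) = 6949 m/s

6949 m/s


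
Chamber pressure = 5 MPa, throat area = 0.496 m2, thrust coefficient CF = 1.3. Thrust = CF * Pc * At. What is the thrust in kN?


F = 1.3 * 5e6 * 0.496 = 3.2240e+06 N = 3224.0 kN

3224.0 kN


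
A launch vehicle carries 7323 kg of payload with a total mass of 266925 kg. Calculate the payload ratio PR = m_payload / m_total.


PR = 7323 / 266925 = 0.0274

0.0274


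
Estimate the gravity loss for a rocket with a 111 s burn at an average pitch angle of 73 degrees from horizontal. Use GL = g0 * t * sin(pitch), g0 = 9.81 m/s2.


GL = 9.81 * 111 * sin(73 deg) = 1041 m/s

1041 m/s


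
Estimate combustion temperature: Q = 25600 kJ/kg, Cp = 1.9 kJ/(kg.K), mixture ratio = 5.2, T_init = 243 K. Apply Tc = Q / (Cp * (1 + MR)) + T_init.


Tc = 25600 / (1.9 * (1 + 5.2)) + 243 = 2416 K

2416 K


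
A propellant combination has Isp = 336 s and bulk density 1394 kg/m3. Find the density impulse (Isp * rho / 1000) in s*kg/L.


rho*Isp = 336 * 1394 / 1000 = 468 s*kg/L

468 s*kg/L


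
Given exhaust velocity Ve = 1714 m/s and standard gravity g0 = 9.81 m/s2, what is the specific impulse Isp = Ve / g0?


Isp = Ve / g0 = 1714 / 9.81 = 174.7 s

174.7 s


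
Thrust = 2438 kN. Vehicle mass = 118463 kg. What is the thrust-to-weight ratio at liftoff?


TWR = 2438000 / (118463 * 9.81) = 2.1

2.1


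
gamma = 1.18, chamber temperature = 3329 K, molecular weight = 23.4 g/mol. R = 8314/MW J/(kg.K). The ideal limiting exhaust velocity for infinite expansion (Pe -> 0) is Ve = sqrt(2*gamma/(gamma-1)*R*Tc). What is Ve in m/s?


R = 8314 / 23.4 = 355.3 J/(kg.K)
Ve = sqrt(2 * 1.18 / (1.18 - 1) * 355.3 * 3329) = 3938 m/s

3938 m/s


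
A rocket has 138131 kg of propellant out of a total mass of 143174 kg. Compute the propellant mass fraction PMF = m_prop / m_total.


PMF = 138131 / 143174 = 0.965

0.965


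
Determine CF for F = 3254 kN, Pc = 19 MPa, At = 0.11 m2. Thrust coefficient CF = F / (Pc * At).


CF = 3254000 / (19e6 * 0.11) = 1.56

1.56


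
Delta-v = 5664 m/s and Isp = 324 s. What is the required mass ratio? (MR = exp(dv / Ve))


Ve = 324 * 9.81 = 3178.44 m/s
MR = exp(5664 / 3178.44) = 5.942

5.942


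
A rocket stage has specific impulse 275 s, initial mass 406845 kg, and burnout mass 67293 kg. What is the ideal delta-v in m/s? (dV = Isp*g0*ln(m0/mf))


Ve = 275 * 9.81 = 2697.75 m/s
dV = 2697.75 * ln(406845/67293) = 4854 m/s

4854 m/s


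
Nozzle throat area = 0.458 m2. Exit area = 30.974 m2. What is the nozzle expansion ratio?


AR = 30.974 / 0.458 = 67.6

67.6


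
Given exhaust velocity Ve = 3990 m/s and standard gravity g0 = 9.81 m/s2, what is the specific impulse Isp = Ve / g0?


Isp = Ve / g0 = 3990 / 9.81 = 406.7 s

406.7 s


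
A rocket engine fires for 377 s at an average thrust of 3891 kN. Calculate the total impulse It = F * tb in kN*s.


It = 3891 * 377 = 1466907 kN*s

1466907 kN*s


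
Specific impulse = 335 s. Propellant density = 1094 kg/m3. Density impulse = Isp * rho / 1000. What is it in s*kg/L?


rho*Isp = 335 * 1094 / 1000 = 366 s*kg/L

366 s*kg/L


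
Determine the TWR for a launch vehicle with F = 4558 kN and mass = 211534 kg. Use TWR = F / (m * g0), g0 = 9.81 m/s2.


TWR = 4558000 / (211534 * 9.81) = 2.2

2.2


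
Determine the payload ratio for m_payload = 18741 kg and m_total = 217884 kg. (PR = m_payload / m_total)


PR = 18741 / 217884 = 0.086

0.086


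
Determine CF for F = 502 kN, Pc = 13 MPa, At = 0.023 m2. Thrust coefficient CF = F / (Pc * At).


CF = 502000 / (13e6 * 0.023) = 1.68

1.68


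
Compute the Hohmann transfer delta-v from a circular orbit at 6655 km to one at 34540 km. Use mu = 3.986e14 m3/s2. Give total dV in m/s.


V1 = sqrt(mu/r1) = 7739.17 m/s
dV1 = V1*(sqrt(2*r2/(r1+r2)) - 1) = 2282.69 m/s
V2 = sqrt(mu/r2) = 3397.09 m/s
dV2 = V2*(1 - sqrt(2*r1/(r1+r2))) = 1466.13 m/s
Total dV = 3749 m/s

3749 m/s


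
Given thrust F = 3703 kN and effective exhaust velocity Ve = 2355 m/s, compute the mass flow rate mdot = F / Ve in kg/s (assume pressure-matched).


mdot = F / Ve = 3703000 / 2355 = 1572.4 kg/s

1572.4 kg/s


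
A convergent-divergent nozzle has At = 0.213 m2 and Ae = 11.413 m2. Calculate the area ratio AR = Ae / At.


AR = 11.413 / 0.213 = 53.6

53.6


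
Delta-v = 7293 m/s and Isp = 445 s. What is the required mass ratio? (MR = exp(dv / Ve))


Ve = 445 * 9.81 = 4365.45 m/s
MR = exp(7293 / 4365.45) = 5.315

5.315


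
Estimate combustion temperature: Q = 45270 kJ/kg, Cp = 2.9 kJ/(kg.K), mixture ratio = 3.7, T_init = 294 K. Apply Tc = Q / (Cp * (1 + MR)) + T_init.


Tc = 45270 / (2.9 * (1 + 3.7)) + 294 = 3615 K

3615 K


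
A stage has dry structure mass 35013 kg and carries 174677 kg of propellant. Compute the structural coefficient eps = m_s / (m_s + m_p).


eps = 35013 / (35013 + 174677) = 0.167

0.167


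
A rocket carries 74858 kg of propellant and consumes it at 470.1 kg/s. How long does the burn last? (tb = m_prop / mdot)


tb = 74858 / 470.1 = 159.2 s

159.2 s


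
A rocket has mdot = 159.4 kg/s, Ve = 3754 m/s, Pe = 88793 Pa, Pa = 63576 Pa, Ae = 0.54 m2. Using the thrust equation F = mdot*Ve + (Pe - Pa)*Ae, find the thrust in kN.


F = 159.4 * 3754 + (88793 - 63576) * 0.54 = 612005.0 N = 612.0 kN

612.0 kN


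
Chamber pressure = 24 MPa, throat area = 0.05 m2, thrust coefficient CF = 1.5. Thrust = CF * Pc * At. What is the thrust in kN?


F = 1.5 * 24e6 * 0.05 = 1.8000e+06 N = 1800.0 kN

1800.0 kN


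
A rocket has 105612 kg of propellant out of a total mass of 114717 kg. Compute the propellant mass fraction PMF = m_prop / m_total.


PMF = 105612 / 114717 = 0.921

0.921


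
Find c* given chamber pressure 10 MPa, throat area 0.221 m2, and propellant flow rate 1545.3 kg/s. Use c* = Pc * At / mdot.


c* = 10e6 * 0.221 / 1545.3 = 1430 m/s

1430 m/s


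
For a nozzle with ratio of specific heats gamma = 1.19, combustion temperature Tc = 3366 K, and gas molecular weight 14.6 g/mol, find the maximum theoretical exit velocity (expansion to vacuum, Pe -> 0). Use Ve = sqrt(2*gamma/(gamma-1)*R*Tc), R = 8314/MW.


R = 8314 / 14.6 = 569.45 J/(kg.K)
Ve = sqrt(2 * 1.19 / (1.19 - 1) * 569.45 * 3366) = 4900 m/s

4900 m/s


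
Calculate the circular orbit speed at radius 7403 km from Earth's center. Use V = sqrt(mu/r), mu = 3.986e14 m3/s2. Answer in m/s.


V = sqrt(3.986e14 / 7403000) = 7338 m/s

7338 m/s


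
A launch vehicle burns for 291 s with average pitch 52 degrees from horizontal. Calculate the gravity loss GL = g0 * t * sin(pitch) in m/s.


GL = 9.81 * 291 * sin(52 deg) = 2250 m/s

2250 m/s


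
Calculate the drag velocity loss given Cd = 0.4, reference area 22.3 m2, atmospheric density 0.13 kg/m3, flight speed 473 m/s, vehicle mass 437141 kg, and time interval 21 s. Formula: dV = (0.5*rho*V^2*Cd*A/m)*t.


D = 0.5 * 0.13 * 473^2 * 0.4 * 22.3 = 129718.07 N
a = 129718.07 / 437141 = 0.2967 m/s2
dV = 0.2967 * 21 = 6.2 m/s

6.2 m/s


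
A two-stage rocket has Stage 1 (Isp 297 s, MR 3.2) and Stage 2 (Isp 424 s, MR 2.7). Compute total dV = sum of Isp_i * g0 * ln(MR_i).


dV1 = 297 * 9.81 * ln(3.2) = 3388.9 m/s
dV2 = 424 * 9.81 * ln(2.7) = 4131.4 m/s
Total dV = 3388.9 + 4131.4 = 7520.3 m/s ~ 7520 m/s

7520 m/s


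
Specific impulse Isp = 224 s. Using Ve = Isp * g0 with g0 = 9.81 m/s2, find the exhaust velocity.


Ve = Isp * g0 = 224 * 9.81 = 2197.4 m/s

2197.4 m/s


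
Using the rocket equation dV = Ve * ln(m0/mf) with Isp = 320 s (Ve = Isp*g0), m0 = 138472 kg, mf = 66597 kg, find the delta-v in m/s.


Ve = 320 * 9.81 = 3139.2 m/s
dV = 3139.2 * ln(138472/66597) = 2298 m/s

2298 m/s


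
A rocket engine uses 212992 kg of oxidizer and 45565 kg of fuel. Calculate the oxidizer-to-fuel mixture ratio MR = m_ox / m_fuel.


MR = 212992 / 45565 = 4.67

4.67


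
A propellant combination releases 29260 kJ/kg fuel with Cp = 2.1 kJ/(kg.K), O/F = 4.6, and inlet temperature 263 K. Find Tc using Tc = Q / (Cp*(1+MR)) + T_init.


Tc = 29260 / (2.1 * (1 + 4.6)) + 263 = 2751 K

2751 K


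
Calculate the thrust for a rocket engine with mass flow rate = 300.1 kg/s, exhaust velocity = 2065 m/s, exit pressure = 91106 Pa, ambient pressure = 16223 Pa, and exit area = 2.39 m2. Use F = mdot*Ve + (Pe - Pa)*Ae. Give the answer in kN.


F = 300.1 * 2065 + (91106 - 16223) * 2.39 = 798677.0 N = 798.7 kN

798.7 kN


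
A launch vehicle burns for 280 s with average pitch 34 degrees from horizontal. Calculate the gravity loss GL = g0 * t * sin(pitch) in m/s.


GL = 9.81 * 280 * sin(34 deg) = 1536 m/s

1536 m/s


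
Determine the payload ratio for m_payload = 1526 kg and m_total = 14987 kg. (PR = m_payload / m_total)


PR = 1526 / 14987 = 0.1018

0.1018


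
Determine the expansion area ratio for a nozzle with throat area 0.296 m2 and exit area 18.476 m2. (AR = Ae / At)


AR = 18.476 / 0.296 = 62.4

62.4


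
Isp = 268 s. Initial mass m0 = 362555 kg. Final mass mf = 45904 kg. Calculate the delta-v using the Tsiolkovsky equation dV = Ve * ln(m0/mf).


Ve = 268 * 9.81 = 2629.08 m/s
dV = 2629.08 * ln(362555/45904) = 5433 m/s

5433 m/s


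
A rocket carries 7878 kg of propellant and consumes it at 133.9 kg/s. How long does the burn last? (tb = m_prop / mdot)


tb = 7878 / 133.9 = 58.8 s

58.8 s


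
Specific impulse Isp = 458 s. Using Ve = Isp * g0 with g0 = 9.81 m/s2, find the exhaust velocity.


Ve = Isp * g0 = 458 * 9.81 = 4493.0 m/s

4493.0 m/s


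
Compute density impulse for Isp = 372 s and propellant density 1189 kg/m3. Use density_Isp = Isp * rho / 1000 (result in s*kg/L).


rho*Isp = 372 * 1189 / 1000 = 442 s*kg/L

442 s*kg/L


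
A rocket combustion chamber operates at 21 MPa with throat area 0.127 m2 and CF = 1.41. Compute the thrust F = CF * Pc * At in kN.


F = 1.41 * 21e6 * 0.127 = 3.7605e+06 N = 3760.5 kN

3760.5 kN


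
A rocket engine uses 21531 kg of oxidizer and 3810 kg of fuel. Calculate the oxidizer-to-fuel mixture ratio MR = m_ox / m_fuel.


MR = 21531 / 3810 = 5.65

5.65


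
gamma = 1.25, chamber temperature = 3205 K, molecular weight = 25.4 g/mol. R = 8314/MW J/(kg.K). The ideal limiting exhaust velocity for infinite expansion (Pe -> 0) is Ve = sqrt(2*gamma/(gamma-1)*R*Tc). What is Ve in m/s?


R = 8314 / 25.4 = 327.32 J/(kg.K)
Ve = sqrt(2 * 1.25 / (1.25 - 1) * 327.32 * 3205) = 3239 m/s

3239 m/s


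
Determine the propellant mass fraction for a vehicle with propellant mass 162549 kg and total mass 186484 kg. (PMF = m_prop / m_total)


PMF = 162549 / 186484 = 0.872

0.872


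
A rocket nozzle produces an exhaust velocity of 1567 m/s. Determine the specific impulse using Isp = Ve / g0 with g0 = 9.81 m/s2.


Isp = Ve / g0 = 1567 / 9.81 = 159.7 s

159.7 s


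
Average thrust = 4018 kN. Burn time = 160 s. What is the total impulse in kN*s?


It = 4018 * 160 = 642880 kN*s

642880 kN*s


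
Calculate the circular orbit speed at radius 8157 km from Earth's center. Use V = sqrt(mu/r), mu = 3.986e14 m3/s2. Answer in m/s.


V = sqrt(3.986e14 / 8157000) = 6990 m/s

6990 m/s


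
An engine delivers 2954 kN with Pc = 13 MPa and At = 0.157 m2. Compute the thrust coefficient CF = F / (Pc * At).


CF = 2954000 / (13e6 * 0.157) = 1.45

1.45


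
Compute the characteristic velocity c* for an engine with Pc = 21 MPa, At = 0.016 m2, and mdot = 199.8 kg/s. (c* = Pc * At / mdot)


c* = 21e6 * 0.016 / 199.8 = 1682 m/s

1682 m/s


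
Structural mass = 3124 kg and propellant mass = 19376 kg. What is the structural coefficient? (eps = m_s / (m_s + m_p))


eps = 3124 / (3124 + 19376) = 0.1388

0.1388


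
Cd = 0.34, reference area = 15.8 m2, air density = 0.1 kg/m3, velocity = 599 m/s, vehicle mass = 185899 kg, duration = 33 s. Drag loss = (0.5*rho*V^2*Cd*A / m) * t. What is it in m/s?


D = 0.5 * 0.1 * 599^2 * 0.34 * 15.8 = 96373.95 N
a = 96373.95 / 185899 = 0.5184 m/s2
dV = 0.5184 * 33 = 17.1 m/s

17.1 m/s


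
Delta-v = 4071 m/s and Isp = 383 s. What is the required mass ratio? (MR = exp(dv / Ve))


Ve = 383 * 9.81 = 3757.23 m/s
MR = exp(4071 / 3757.23) = 2.955

2.955


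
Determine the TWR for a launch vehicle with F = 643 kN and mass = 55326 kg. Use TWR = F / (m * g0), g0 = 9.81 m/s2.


TWR = 643000 / (55326 * 9.81) = 1.18

1.18


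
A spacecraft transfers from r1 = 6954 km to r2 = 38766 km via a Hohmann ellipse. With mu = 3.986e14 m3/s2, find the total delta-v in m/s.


V1 = sqrt(mu/r1) = 7570.97 m/s
dV1 = V1*(sqrt(2*r2/(r1+r2)) - 1) = 2288.17 m/s
V2 = sqrt(mu/r2) = 3206.59 m/s
dV2 = V2*(1 - sqrt(2*r1/(r1+r2))) = 1438.02 m/s
Total dV = 3726 m/s

3726 m/s


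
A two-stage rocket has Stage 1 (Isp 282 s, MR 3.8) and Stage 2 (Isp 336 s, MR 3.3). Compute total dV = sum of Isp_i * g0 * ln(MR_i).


dV1 = 282 * 9.81 * ln(3.8) = 3693.2 m/s
dV2 = 336 * 9.81 * ln(3.3) = 3935.4 m/s
Total dV = 3693.2 + 3935.4 = 7628.6 m/s ~ 7629 m/s

7629 m/s


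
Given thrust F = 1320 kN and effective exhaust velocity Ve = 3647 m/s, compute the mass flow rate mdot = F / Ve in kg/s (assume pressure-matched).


mdot = F / Ve = 1320000 / 3647 = 361.9 kg/s

361.9 kg/s


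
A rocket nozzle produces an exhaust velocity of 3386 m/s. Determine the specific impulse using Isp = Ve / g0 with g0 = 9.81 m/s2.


Isp = Ve / g0 = 3386 / 9.81 = 345.2 s

345.2 s


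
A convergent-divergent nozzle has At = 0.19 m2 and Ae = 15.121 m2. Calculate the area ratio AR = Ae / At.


AR = 15.121 / 0.19 = 79.6

79.6


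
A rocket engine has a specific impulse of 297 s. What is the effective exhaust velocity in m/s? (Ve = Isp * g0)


Ve = Isp * g0 = 297 * 9.81 = 2913.6 m/s

2913.6 m/s


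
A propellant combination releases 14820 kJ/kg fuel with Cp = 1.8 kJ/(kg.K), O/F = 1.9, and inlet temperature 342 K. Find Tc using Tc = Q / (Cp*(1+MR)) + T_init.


Tc = 14820 / (1.8 * (1 + 1.9)) + 342 = 3181 K

3181 K


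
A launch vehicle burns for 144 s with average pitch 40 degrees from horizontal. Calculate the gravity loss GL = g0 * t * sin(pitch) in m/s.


GL = 9.81 * 144 * sin(40 deg) = 908 m/s

908 m/s


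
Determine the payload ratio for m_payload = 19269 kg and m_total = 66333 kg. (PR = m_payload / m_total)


PR = 19269 / 66333 = 0.2905

0.2905


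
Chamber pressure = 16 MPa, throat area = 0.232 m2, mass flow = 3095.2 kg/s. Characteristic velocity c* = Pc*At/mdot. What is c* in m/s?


c* = 16e6 * 0.232 / 3095.2 = 1199 m/s

1199 m/s


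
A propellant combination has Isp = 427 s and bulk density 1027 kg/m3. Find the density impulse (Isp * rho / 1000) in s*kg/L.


rho*Isp = 427 * 1027 / 1000 = 439 s*kg/L

439 s*kg/L


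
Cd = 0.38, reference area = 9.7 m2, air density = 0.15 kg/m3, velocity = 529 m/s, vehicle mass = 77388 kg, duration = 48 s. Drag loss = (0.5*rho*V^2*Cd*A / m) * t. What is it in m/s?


D = 0.5 * 0.15 * 529^2 * 0.38 * 9.7 = 77362.04 N
a = 77362.04 / 77388 = 0.9997 m/s2
dV = 0.9997 * 48 = 48.0 m/s

48.0 m/s


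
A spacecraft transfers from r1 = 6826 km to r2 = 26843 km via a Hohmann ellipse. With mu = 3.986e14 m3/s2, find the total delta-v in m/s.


V1 = sqrt(mu/r1) = 7641.62 m/s
dV1 = V1*(sqrt(2*r2/(r1+r2)) - 1) = 2007.79 m/s
V2 = sqrt(mu/r2) = 3853.48 m/s
dV2 = V2*(1 - sqrt(2*r1/(r1+r2))) = 1399.7 m/s
Total dV = 3407 m/s

3407 m/s


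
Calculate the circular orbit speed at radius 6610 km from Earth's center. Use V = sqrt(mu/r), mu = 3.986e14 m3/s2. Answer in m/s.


V = sqrt(3.986e14 / 6610000) = 7765 m/s

7765 m/s


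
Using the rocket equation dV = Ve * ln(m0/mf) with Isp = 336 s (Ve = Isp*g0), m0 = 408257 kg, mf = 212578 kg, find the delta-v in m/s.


Ve = 336 * 9.81 = 3296.16 m/s
dV = 3296.16 * ln(408257/212578) = 2151 m/s

2151 m/s


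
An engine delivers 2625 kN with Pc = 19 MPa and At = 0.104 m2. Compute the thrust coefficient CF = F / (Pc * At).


CF = 2625000 / (19e6 * 0.104) = 1.33

1.33


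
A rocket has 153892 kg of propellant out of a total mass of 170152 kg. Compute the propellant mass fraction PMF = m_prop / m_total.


PMF = 153892 / 170152 = 0.904

0.904


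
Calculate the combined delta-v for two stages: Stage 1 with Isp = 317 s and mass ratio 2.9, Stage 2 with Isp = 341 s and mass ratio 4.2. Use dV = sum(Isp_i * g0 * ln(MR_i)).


dV1 = 317 * 9.81 * ln(2.9) = 3311.0 m/s
dV2 = 341 * 9.81 * ln(4.2) = 4800.7 m/s
Total dV = 3311.0 + 4800.7 = 8111.7 m/s ~ 8112 m/s

8112 m/s


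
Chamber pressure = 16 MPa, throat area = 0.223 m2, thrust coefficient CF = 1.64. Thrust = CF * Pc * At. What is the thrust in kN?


F = 1.64 * 16e6 * 0.223 = 5.8515e+06 N = 5851.5 kN

5851.5 kN


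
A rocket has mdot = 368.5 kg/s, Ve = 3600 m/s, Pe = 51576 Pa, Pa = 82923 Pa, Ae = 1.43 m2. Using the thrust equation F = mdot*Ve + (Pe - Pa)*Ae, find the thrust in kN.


F = 368.5 * 3600 + (51576 - 82923) * 1.43 = 1.2818e+06 N = 1281.8 kN

1281.8 kN


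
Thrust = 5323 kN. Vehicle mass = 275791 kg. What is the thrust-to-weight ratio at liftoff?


TWR = 5323000 / (275791 * 9.81) = 1.97

1.97


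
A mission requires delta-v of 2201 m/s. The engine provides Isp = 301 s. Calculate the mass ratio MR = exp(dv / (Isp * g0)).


Ve = 301 * 9.81 = 2952.81 m/s
MR = exp(2201 / 2952.81) = 2.107

2.107


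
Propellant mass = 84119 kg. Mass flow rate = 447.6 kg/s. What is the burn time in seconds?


tb = 84119 / 447.6 = 187.9 s

187.9 s


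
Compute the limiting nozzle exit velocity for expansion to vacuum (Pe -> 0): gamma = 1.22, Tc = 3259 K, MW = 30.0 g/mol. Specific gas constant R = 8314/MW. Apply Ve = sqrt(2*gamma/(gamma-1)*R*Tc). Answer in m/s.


R = 8314 / 30.0 = 277.13 J/(kg.K)
Ve = sqrt(2 * 1.22 / (1.22 - 1) * 277.13 * 3259) = 3165 m/s

3165 m/s


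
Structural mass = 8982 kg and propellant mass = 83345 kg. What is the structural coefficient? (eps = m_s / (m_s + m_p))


eps = 8982 / (8982 + 83345) = 0.0973

0.0973


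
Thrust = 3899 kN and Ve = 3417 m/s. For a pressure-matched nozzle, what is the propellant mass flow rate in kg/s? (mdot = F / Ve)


mdot = F / Ve = 3899000 / 3417 = 1141.1 kg/s

1141.1 kg/s


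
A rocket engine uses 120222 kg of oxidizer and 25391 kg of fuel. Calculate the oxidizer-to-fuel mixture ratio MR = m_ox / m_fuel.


MR = 120222 / 25391 = 4.73

4.73


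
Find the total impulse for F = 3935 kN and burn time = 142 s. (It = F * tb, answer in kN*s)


It = 3935 * 142 = 558770 kN*s

558770 kN*s


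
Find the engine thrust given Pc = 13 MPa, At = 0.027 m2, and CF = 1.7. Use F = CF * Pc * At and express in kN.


F = 1.7 * 13e6 * 0.027 = 596700.0 N = 596.7 kN

596.7 kN


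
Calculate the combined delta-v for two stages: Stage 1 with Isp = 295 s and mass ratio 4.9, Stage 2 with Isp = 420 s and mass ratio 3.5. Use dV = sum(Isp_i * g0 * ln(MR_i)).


dV1 = 295 * 9.81 * ln(4.9) = 4599.2 m/s
dV2 = 420 * 9.81 * ln(3.5) = 5161.6 m/s
Total dV = 4599.2 + 5161.6 = 9760.8 m/s ~ 9761 m/s

9761 m/s


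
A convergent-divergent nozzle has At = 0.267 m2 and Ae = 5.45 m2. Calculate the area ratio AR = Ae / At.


AR = 5.45 / 0.267 = 20.4

20.4


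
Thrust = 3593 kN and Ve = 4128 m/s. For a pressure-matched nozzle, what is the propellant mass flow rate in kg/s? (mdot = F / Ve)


mdot = F / Ve = 3593000 / 4128 = 870.4 kg/s

870.4 kg/s


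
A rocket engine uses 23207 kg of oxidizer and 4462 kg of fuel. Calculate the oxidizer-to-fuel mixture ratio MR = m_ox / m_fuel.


MR = 23207 / 4462 = 5.2

5.2


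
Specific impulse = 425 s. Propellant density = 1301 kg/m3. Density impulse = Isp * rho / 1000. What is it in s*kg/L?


rho*Isp = 425 * 1301 / 1000 = 553 s*kg/L

553 s*kg/L


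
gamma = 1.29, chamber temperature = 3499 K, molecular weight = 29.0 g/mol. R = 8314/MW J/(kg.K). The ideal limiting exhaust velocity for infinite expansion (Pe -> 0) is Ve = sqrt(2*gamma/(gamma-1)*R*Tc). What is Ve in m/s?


R = 8314 / 29.0 = 286.69 J/(kg.K)
Ve = sqrt(2 * 1.29 / (1.29 - 1) * 286.69 * 3499) = 2987 m/s

2987 m/s


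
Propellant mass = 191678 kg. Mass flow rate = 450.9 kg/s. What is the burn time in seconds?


tb = 191678 / 450.9 = 425.1 s

425.1 s


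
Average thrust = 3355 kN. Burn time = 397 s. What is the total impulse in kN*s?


It = 3355 * 397 = 1331935 kN*s

1331935 kN*s


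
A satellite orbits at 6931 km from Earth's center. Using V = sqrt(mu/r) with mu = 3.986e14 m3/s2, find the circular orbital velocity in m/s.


V = sqrt(3.986e14 / 6931000) = 7584 m/s

7584 m/s


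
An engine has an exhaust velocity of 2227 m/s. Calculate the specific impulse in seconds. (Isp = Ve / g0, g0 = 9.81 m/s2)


Isp = Ve / g0 = 2227 / 9.81 = 227.0 s

227.0 s


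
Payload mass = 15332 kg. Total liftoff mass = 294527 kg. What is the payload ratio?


PR = 15332 / 294527 = 0.0521

0.0521


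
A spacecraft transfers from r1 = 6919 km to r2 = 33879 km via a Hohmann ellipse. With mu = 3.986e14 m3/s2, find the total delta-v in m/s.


V1 = sqrt(mu/r1) = 7590.09 m/s
dV1 = V1*(sqrt(2*r2/(r1+r2)) - 1) = 2191.46 m/s
V2 = sqrt(mu/r2) = 3430.07 m/s
dV2 = V2*(1 - sqrt(2*r1/(r1+r2))) = 1432.42 m/s
Total dV = 3624 m/s

3624 m/s


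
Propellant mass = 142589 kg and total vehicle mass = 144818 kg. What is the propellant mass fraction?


PMF = 142589 / 144818 = 0.985

0.985


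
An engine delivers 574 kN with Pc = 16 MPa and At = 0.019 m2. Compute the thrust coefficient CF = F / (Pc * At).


CF = 574000 / (16e6 * 0.019) = 1.89

1.89


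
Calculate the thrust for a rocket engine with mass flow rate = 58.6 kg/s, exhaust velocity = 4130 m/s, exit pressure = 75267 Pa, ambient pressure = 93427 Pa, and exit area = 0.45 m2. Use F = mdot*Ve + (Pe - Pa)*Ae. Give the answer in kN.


F = 58.6 * 4130 + (75267 - 93427) * 0.45 = 233846.0 N = 233.8 kN

233.8 kN


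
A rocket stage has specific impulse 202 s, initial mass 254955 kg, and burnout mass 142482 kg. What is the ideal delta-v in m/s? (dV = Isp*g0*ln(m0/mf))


Ve = 202 * 9.81 = 1981.62 m/s
dV = 1981.62 * ln(254955/142482) = 1153 m/s

1153 m/s


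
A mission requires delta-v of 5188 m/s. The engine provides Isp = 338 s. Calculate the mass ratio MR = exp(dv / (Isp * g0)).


Ve = 338 * 9.81 = 3315.78 m/s
MR = exp(5188 / 3315.78) = 4.781

4.781


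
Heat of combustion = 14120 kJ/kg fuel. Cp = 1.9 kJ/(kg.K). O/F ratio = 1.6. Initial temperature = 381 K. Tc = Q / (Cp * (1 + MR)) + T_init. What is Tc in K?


Tc = 14120 / (1.9 * (1 + 1.6)) + 381 = 3239 K

3239 K


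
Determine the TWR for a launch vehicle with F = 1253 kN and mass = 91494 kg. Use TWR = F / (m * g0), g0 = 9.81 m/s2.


TWR = 1253000 / (91494 * 9.81) = 1.4

1.4


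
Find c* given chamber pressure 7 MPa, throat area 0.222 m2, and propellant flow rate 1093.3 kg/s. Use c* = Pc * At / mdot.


c* = 7e6 * 0.222 / 1093.3 = 1421 m/s

1421 m/s


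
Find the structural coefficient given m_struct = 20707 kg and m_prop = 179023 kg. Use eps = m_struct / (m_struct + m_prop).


eps = 20707 / (20707 + 179023) = 0.1037

0.1037


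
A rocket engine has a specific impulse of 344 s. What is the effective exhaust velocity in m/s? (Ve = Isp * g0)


Ve = Isp * g0 = 344 * 9.81 = 3374.6 m/s

3374.6 m/s


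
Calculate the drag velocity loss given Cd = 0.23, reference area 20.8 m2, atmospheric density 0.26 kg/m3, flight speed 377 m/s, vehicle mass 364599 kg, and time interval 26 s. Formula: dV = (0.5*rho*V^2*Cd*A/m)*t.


D = 0.5 * 0.26 * 377^2 * 0.23 * 20.8 = 88392.87 N
a = 88392.87 / 364599 = 0.2424 m/s2
dV = 0.2424 * 26 = 6.3 m/s

6.3 m/s


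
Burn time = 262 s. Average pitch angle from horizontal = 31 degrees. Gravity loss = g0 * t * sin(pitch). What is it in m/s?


GL = 9.81 * 262 * sin(31 deg) = 1324 m/s

1324 m/s


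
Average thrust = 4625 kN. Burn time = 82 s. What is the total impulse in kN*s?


It = 4625 * 82 = 379250 kN*s

379250 kN*s


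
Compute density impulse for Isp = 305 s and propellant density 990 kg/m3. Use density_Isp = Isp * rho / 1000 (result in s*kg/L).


rho*Isp = 305 * 990 / 1000 = 302 s*kg/L

302 s*kg/L


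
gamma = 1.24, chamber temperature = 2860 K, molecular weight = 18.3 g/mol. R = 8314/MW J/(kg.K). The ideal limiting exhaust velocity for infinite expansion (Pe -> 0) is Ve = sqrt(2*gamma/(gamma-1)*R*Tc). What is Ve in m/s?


R = 8314 / 18.3 = 454.32 J/(kg.K)
Ve = sqrt(2 * 1.24 / (1.24 - 1) * 454.32 * 2860) = 3664 m/s

3664 m/s


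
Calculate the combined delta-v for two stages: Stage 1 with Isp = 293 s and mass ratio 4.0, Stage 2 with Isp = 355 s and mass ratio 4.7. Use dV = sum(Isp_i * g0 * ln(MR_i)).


dV1 = 293 * 9.81 * ln(4.0) = 3984.7 m/s
dV2 = 355 * 9.81 * ln(4.7) = 5389.5 m/s
Total dV = 3984.7 + 5389.5 = 9374.2 m/s ~ 9374 m/s

9374 m/s


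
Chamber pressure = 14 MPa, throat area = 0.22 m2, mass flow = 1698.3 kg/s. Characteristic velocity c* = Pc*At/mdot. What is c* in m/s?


c* = 14e6 * 0.22 / 1698.3 = 1814 m/s

1814 m/s


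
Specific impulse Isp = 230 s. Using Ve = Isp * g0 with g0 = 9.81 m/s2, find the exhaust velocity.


Ve = Isp * g0 = 230 * 9.81 = 2256.3 m/s

2256.3 m/s


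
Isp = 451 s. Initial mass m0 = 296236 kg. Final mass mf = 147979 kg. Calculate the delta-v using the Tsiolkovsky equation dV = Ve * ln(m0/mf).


Ve = 451 * 9.81 = 4424.31 m/s
dV = 4424.31 * ln(296236/147979) = 3071 m/s

3071 m/s


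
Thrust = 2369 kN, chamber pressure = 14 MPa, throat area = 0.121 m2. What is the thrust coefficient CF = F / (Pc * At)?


CF = 2369000 / (14e6 * 0.121) = 1.4

1.4


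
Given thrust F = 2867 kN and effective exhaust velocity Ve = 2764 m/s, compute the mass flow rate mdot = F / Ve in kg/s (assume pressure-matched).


mdot = F / Ve = 2867000 / 2764 = 1037.3 kg/s

1037.3 kg/s


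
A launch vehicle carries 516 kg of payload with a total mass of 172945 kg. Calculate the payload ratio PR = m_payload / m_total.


PR = 516 / 172945 = 0.003

0.003


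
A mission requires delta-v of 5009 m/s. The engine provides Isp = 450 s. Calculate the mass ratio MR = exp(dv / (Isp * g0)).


Ve = 450 * 9.81 = 4414.5 m/s
MR = exp(5009 / 4414.5) = 3.11

3.11


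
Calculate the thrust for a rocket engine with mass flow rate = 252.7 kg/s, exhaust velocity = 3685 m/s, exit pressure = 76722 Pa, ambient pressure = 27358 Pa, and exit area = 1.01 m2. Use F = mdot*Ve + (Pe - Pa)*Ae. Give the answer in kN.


F = 252.7 * 3685 + (76722 - 27358) * 1.01 = 981057.0 N = 981.1 kN

981.1 kN


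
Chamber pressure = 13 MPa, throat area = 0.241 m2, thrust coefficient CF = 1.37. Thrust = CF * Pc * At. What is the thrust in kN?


F = 1.37 * 13e6 * 0.241 = 4.2922e+06 N = 4292.2 kN

4292.2 kN


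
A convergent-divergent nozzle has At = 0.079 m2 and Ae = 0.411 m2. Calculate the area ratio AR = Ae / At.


AR = 0.411 / 0.079 = 5.2

5.2


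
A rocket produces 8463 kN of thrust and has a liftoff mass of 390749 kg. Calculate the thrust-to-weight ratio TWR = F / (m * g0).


TWR = 8463000 / (390749 * 9.81) = 2.21

2.21


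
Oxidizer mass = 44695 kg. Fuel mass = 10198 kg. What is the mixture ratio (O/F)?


MR = 44695 / 10198 = 4.38

4.38


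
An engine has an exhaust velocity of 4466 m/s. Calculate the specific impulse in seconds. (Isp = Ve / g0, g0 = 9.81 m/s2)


Isp = Ve / g0 = 4466 / 9.81 = 455.2 s

455.2 s


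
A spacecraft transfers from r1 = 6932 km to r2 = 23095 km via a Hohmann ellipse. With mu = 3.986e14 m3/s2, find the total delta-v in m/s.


V1 = sqrt(mu/r1) = 7582.97 m/s
dV1 = V1*(sqrt(2*r2/(r1+r2)) - 1) = 1822.0 m/s
V2 = sqrt(mu/r2) = 4154.41 m/s
dV2 = V2*(1 - sqrt(2*r1/(r1+r2))) = 1331.5 m/s
Total dV = 3153 m/s

3153 m/s


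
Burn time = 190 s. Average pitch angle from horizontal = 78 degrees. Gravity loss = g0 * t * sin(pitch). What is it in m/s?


GL = 9.81 * 190 * sin(78 deg) = 1823 m/s

1823 m/s


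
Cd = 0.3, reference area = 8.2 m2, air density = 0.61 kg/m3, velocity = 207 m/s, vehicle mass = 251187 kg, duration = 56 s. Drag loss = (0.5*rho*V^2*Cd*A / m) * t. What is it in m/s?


D = 0.5 * 0.61 * 207^2 * 0.3 * 8.2 = 32149.6 N
a = 32149.6 / 251187 = 0.128 m/s2
dV = 0.128 * 56 = 7.2 m/s

7.2 m/s


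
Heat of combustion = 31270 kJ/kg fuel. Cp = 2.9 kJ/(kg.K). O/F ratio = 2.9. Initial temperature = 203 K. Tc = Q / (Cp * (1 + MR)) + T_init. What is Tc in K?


Tc = 31270 / (2.9 * (1 + 2.9)) + 203 = 2968 K

2968 K


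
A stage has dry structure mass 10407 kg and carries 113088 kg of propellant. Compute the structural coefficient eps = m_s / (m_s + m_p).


eps = 10407 / (10407 + 113088) = 0.0843

0.0843


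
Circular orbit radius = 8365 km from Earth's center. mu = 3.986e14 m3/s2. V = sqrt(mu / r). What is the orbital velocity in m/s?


V = sqrt(3.986e14 / 8365000) = 6903 m/s

6903 m/s


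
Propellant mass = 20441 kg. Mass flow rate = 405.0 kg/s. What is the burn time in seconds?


tb = 20441 / 405.0 = 50.5 s

50.5 s


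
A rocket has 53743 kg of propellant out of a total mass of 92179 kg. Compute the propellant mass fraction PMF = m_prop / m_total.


PMF = 53743 / 92179 = 0.583

0.583


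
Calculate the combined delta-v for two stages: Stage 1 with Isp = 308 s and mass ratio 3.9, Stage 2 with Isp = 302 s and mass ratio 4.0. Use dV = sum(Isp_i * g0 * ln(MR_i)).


dV1 = 308 * 9.81 * ln(3.9) = 4112.2 m/s
dV2 = 302 * 9.81 * ln(4.0) = 4107.1 m/s
Total dV = 4112.2 + 4107.1 = 8219.3 m/s ~ 8219 m/s

8219 m/s


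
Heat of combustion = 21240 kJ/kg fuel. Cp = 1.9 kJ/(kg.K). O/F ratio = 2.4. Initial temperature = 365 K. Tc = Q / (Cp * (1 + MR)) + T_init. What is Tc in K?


Tc = 21240 / (1.9 * (1 + 2.4)) + 365 = 3653 K

3653 K


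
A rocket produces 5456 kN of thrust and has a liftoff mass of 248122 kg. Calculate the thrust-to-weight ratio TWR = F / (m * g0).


TWR = 5456000 / (248122 * 9.81) = 2.24

2.24


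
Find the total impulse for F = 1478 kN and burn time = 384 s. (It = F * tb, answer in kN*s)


It = 1478 * 384 = 567552 kN*s

567552 kN*s


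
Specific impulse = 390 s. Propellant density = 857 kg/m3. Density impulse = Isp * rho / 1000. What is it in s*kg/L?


rho*Isp = 390 * 857 / 1000 = 334 s*kg/L

334 s*kg/L


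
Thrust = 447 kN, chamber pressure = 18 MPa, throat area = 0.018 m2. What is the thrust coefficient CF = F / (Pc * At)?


CF = 447000 / (18e6 * 0.018) = 1.38

1.38


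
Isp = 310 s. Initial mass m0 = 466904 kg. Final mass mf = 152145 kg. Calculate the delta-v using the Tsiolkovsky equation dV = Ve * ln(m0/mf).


Ve = 310 * 9.81 = 3041.1 m/s
dV = 3041.1 * ln(466904/152145) = 3410 m/s

3410 m/s


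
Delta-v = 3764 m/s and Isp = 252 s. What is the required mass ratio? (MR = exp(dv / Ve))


Ve = 252 * 9.81 = 2472.12 m/s
MR = exp(3764 / 2472.12) = 4.584

4.584


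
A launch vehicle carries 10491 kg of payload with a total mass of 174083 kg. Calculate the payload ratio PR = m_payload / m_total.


PR = 10491 / 174083 = 0.0603

0.0603


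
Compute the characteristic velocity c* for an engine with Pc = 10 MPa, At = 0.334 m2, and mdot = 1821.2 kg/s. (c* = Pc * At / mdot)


c* = 10e6 * 0.334 / 1821.2 = 1834 m/s

1834 m/s


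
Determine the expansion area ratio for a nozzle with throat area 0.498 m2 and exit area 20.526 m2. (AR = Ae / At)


AR = 20.526 / 0.498 = 41.2

41.2


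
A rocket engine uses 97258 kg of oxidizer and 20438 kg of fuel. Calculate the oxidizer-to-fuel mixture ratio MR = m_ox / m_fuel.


MR = 97258 / 20438 = 4.76

4.76


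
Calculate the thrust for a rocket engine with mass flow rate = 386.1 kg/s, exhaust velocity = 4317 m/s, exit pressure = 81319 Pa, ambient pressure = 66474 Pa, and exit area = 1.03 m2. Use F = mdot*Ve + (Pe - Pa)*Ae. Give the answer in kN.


F = 386.1 * 4317 + (81319 - 66474) * 1.03 = 1.6821e+06 N = 1682.1 kN

1682.1 kN


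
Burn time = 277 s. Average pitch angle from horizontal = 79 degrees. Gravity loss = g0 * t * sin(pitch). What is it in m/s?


GL = 9.81 * 277 * sin(79 deg) = 2667 m/s

2667 m/s


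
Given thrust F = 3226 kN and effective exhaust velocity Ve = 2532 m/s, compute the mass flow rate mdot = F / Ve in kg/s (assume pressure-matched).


mdot = F / Ve = 3226000 / 2532 = 1274.1 kg/s

1274.1 kg/s


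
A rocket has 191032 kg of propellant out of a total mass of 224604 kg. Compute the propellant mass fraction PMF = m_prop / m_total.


PMF = 191032 / 224604 = 0.851

0.851


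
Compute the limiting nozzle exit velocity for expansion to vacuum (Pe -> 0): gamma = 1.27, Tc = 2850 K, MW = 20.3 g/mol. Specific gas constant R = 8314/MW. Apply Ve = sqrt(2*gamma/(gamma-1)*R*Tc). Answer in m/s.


R = 8314 / 20.3 = 409.56 J/(kg.K)
Ve = sqrt(2 * 1.27 / (1.27 - 1) * 409.56 * 2850) = 3314 m/s

3314 m/s
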